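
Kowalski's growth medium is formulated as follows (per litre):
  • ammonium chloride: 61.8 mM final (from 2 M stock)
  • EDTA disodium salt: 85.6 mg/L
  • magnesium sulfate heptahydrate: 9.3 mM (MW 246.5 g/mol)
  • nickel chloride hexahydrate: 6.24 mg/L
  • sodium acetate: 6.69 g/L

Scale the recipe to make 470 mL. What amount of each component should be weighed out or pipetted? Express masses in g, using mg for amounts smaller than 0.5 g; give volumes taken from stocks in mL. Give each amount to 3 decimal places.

ammonium chloride 14.523 mL; EDTA disodium salt 40.232 mg; magnesium sulfate heptahydrate 1.077 g; nickel chloride hexahydrate 2.933 mg; sodium acetate 3.144 g

Working volume: 470 mL = 0.47 L.
ammonium chloride: dilute stock: 61.8 mM × 470 mL ÷ 2000 mM = 14.523 mL
EDTA disodium salt: 85.6 mg/L × 0.47 L = 40.232 mg
magnesium sulfate heptahydrate: 9.3 mmol/L × 246.5 g/mol × 0.47 L ÷ 1000 = 1.077 g
nickel chloride hexahydrate: 6.24 mg/L × 0.47 L = 2.933 mg
sodium acetate: 6.69 g/L × 0.47 L = 3.144 g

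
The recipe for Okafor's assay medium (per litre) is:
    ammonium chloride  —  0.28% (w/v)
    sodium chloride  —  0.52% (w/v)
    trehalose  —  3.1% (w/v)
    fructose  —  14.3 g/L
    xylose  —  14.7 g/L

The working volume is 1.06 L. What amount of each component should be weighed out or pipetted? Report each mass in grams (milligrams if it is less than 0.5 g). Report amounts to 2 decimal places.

ammonium chloride 2.97 g; sodium chloride 5.51 g; trehalose 32.86 g; fructose 15.16 g; xylose 15.58 g

Working volume: 1.06 L.
ammonium chloride: 0.28 g per 100 mL × 1060 mL ÷ 100 = 2.97 g
sodium chloride: 0.52 g per 100 mL × 1060 mL ÷ 100 = 5.51 g
trehalose: 3.1% w/v = 31 g/L → 31 × 1.06 L = 32.86 g
fructose: 14.3 g/L × 1.06 L = 15.16 g
xylose: 14.7 g/L × 1.06 L = 15.58 g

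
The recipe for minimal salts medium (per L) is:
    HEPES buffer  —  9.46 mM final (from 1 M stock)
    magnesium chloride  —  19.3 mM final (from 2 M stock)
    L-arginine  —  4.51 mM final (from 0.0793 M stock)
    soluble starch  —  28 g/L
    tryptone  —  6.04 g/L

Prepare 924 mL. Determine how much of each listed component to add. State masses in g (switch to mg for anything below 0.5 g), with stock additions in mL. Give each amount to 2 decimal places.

HEPES buffer 8.74 mL; magnesium chloride 8.92 mL; L-arginine 52.55 mL; soluble starch 25.87 g; tryptone 5.58 g

Scale factor relative to 1 L: 0.924.
HEPES buffer: V = C2·V2/C1 = 9.46 mM × 924 mL ÷ 1000 mM = 8.74 mL
magnesium chloride: V = C2·V2/C1 = 19.3 mM × 924 mL ÷ 2000 mM = 8.92 mL
L-arginine: V = C2·V2/C1 = 4.51 mM × 924 mL ÷ 79.3 mM = 52.55 mL
soluble starch: 28 g/L × 0.924 L = 25.87 g
tryptone: 6.04 g/L × 0.924 L = 5.58 g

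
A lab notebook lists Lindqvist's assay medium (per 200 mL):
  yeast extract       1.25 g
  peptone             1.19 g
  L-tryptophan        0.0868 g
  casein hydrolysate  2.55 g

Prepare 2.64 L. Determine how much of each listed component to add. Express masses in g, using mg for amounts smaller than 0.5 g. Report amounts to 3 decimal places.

Scale factor = 2640 mL / 200 mL = 13.2.
yeast extract: 1.25 g × (2640 mL / 200 mL) = 16.500 g
peptone: 1.19 g × (2640 mL / 200 mL) = 15.708 g
L-tryptophan: 0.0868 g × (2640 mL / 200 mL) = 1.146 g
casein hydrolysate: 2.55 g × (2640 mL / 200 mL) = 33.660 g

yeast extract 16.500 g; peptone 15.708 g; L-tryptophan 1.146 g; casein hydrolysate 33.660 g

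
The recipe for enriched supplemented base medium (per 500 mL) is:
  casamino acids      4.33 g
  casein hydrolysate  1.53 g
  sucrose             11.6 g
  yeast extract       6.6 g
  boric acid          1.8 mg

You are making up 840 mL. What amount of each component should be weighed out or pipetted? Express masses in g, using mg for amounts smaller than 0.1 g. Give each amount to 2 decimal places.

Ratio of target to recipe volume: 840 / 500 = 1.68.
casamino acids: 4.33 g × (840 mL / 500 mL) = 7.27 g
casein hydrolysate: 1.53 g × (840 mL / 500 mL) = 2.57 g
sucrose: 11.6 g × (840 mL / 500 mL) = 19.49 g
yeast extract: 6.6 g × (840 mL / 500 mL) = 11.09 g
boric acid: 1.8 mg × (840 mL / 500 mL) = 3.02 mg

casamino acids 7.27 g; casein hydrolysate 2.57 g; sucrose 19.49 g; yeast extract 11.09 g; boric acid 3.02 mg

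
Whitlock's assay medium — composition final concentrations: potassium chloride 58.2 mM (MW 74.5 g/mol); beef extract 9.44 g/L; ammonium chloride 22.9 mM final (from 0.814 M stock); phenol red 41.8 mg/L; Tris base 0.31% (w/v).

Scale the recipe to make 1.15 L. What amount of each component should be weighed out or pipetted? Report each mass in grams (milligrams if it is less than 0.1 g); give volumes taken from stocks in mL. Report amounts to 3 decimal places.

Scale factor relative to 1 L: 1.15.
potassium chloride: 58.2 mmol/L × 74.5 g/mol × 1.15 L ÷ 1000 = 4.986 g
beef extract: 9.44 g/L × 1.15 L = 10.856 g
ammonium chloride: dilute stock: 22.9 mM × 1150 mL ÷ 814 mM = 32.353 mL
phenol red: 41.8 mg/L × 1.15 L = 48.070 mg
Tris base: 0.31 g per 100 mL × 1150 mL ÷ 100 = 3.565 g

potassium chloride 4.986 g; beef extract 10.856 g; ammonium chloride 32.353 mL; phenol red 48.070 mg; Tris base 3.565 g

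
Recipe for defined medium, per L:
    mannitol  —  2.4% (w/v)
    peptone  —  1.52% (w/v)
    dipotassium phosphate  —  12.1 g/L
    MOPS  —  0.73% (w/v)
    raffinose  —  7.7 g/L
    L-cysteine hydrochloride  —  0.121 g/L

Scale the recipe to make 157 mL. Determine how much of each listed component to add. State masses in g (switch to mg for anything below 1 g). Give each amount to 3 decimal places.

mannitol 3.768 g; peptone 2.386 g; dipotassium phosphate 1.900 g; MOPS 1.146 g; raffinose 1.209 g; L-cysteine hydrochloride 18.997 mg

Target volume = 157 mL = 0.157 L.
mannitol: 2.4 g per 100 mL × 157 mL ÷ 100 = 3.768 g
peptone: 1.52% w/v = 15.2 g/L → 15.2 × 0.157 L = 2.386 g
dipotassium phosphate: 12.1 g/L × 0.157 L = 1.900 g
MOPS: 0.73 g per 100 mL × 157 mL ÷ 100 = 1.146 g
raffinose: 7.7 g/L × 0.157 L = 1.209 g
L-cysteine hydrochloride: 0.121 g/L × 0.157 L = 0.018997 g = 18.997 mg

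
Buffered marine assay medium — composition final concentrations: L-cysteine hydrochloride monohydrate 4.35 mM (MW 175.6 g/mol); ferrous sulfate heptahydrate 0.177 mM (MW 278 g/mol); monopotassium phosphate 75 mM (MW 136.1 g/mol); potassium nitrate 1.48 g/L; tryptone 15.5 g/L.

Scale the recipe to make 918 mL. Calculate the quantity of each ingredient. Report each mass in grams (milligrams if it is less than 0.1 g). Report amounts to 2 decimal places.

L-cysteine hydrochloride monohydrate 0.70 g; ferrous sulfate heptahydrate 45.17 mg; monopotassium phosphate 9.37 g; potassium nitrate 1.36 g; tryptone 14.23 g

Working volume: 918 mL = 0.918 L.
L-cysteine hydrochloride monohydrate: 4.35 mmol/L × 175.6 g/mol × 0.918 L ÷ 1000 = 0.70 g
ferrous sulfate heptahydrate: 0.177 mmol/L × 278 mg/mmol × 0.918 L = 45.17 mg
monopotassium phosphate: 75 mmol/L × 136.1 g/mol × 0.918 L ÷ 1000 = 9.37 g
potassium nitrate: 1.48 g/L × 0.918 L = 1.36 g
tryptone: 15.5 g/L × 0.918 L = 14.23 g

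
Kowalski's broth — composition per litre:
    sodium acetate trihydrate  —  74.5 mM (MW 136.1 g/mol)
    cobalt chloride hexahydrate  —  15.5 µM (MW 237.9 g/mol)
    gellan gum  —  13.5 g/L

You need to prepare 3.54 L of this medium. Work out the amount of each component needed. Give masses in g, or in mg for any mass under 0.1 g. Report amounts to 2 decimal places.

sodium acetate trihydrate 35.89 g; cobalt chloride hexahydrate 13.05 mg; gellan gum 47.79 g

Working volume: 3.54 L.
sodium acetate trihydrate: 74.5 mmol/L × 136.1 g/mol × 3.54 L ÷ 1000 = 35.89 g
cobalt chloride hexahydrate: 15.5 µmol/L × 237.9 g/mol × 3.54 L ÷ 1000 = 13.05 mg
gellan gum: 13.5 g/L × 3.54 L = 47.79 g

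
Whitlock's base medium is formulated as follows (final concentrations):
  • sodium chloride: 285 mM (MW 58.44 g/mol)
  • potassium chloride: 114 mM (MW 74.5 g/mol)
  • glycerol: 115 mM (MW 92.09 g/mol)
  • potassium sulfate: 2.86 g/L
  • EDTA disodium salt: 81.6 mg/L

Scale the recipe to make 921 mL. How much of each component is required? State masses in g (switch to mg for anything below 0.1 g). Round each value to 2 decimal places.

Target volume = 921 mL = 0.921 L.
sodium chloride: 285 mmol/L × 58.44 g/mol × 0.921 L ÷ 1000 = 15.34 g
potassium chloride: 114 mmol/L × 74.5 g/mol × 0.921 L ÷ 1000 = 7.82 g
glycerol: 115 mmol/L × 92.09 g/mol × 0.921 L ÷ 1000 = 9.75 g
potassium sulfate: 2.86 g/L × 0.921 L = 2.63 g
EDTA disodium salt: 81.6 mg/L × 0.921 L = 75.15 mg

sodium chloride 15.34 g; potassium chloride 7.82 g; glycerol 9.75 g; potassium sulfate 2.63 g; EDTA disodium salt 75.15 mg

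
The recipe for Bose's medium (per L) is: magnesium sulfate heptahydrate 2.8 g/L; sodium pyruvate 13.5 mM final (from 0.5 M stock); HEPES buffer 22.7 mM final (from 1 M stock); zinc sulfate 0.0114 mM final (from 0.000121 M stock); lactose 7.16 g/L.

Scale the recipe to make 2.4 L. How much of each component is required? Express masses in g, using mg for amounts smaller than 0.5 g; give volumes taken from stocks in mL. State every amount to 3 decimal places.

Scale factor relative to 1 L: 2.4.
magnesium sulfate heptahydrate: 2.8 g/L × 2.4 L = 6.720 g
sodium pyruvate: dilute stock: 13.5 mM × 2400 mL ÷ 500 mM = 64.800 mL
HEPES buffer: V = C2·V2/C1 = 22.7 mM × 2400 mL ÷ 1000 mM = 54.480 mL
zinc sulfate: dilute stock: 0.0114 mM × 2400 mL ÷ 0.121 mM = 226.116 mL
lactose: 7.16 g/L × 2.4 L = 17.184 g

magnesium sulfate heptahydrate 6.720 g; sodium pyruvate 64.800 mL; HEPES buffer 54.480 mL; zinc sulfate 226.116 mL; lactose 17.184 g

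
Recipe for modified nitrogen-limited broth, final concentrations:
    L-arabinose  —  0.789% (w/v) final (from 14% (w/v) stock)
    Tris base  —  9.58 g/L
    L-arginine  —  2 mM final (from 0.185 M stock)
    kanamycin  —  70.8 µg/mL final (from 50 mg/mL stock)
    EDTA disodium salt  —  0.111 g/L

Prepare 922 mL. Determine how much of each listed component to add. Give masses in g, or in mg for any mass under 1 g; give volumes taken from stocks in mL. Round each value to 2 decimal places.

Working volume: 922 mL = 0.922 L.
L-arabinose: C1V1 = C2V2 → 0.789% ÷ 14% × 922 mL = 51.96 mL
Tris base: 9.58 g/L × 0.922 L = 8.83 g
L-arginine: dilute stock: 2 mM × 922 mL ÷ 185 mM = 9.97 mL
kanamycin: V = C2·V2/C1 = 70.8 µg/mL × 922 mL ÷ 50000 µg/mL = 1.31 mL
EDTA disodium salt: 0.111 g/L × 0.922 L = 0.102342 g = 102.34 mg

L-arabinose 51.96 mL; Tris base 8.83 g; L-arginine 9.97 mL; kanamycin 1.31 mL; EDTA disodium salt 102.34 mg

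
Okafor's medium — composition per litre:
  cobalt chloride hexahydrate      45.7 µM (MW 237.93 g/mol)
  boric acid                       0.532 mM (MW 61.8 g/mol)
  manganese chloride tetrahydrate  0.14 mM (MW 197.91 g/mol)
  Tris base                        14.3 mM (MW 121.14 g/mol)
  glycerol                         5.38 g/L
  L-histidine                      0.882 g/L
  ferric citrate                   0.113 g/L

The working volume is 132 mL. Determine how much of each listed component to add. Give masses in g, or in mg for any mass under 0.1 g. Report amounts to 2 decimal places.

cobalt chloride hexahydrate 1.44 mg; boric acid 4.34 mg; manganese chloride tetrahydrate 3.66 mg; Tris base 0.23 g; glycerol 0.71 g; L-histidine 0.12 g; ferric citrate 14.92 mg

Target volume = 132 mL = 0.132 L.
cobalt chloride hexahydrate: 45.7 µmol/L × 237.93 g/mol × 0.132 L ÷ 1000 = 1.44 mg
boric acid: 0.532 mmol/L × 61.8 mg/mmol × 0.132 L = 4.34 mg
manganese chloride tetrahydrate: 0.14 mmol/L × 197.91 mg/mmol × 0.132 L = 3.66 mg
Tris base: 14.3 mmol/L × 121.14 g/mol × 0.132 L ÷ 1000 = 0.23 g
glycerol: 5.38 g/L × 0.132 L = 0.71 g
L-histidine: 0.882 g/L × 0.132 L = 0.12 g
ferric citrate: 0.113 g/L × 0.132 L = 0.014916 g = 14.92 mg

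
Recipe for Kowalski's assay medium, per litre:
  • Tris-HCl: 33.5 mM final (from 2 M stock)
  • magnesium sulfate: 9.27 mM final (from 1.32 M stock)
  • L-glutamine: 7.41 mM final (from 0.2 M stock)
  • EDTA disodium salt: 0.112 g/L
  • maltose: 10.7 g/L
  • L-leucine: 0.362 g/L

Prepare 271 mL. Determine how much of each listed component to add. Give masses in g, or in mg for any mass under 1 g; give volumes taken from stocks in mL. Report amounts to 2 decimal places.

Scale factor relative to 1 L: 0.271.
Tris-HCl: dilute stock: 33.5 mM × 271 mL ÷ 2000 mM = 4.54 mL
magnesium sulfate: V = C2·V2/C1 = 9.27 mM × 271 mL ÷ 1320 mM = 1.90 mL
L-glutamine: C1V1 = C2V2 → 7.41 mM × 271 mL ÷ 200 mM = 10.04 mL
EDTA disodium salt: 0.112 g/L × 0.271 L = 0.030352 g = 30.35 mg
maltose: 10.7 g/L × 0.271 L = 2.90 g
L-leucine: 0.362 g/L × 0.271 L = 0.098102 g = 98.10 mg

Tris-HCl 4.54 mL; magnesium sulfate 1.90 mL; L-glutamine 10.04 mL; EDTA disodium salt 30.35 mg; maltose 2.90 g; L-leucine 98.10 mg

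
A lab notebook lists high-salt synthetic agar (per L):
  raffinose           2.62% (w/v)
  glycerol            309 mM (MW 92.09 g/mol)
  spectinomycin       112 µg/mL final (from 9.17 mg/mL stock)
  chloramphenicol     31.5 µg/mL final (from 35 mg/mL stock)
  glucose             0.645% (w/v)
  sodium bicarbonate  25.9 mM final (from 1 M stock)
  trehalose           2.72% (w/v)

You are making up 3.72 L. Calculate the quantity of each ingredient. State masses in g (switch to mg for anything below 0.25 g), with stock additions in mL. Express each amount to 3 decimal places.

raffinose 97.464 g; glycerol 105.856 g; spectinomycin 45.435 mL; chloramphenicol 3.348 mL; glucose 23.994 g; sodium bicarbonate 96.348 mL; trehalose 101.184 g

Scale factor relative to 1 L: 3.72.
raffinose: 2.62 g per 100 mL × 3720 mL ÷ 100 = 97.464 g
glycerol: 309 mmol/L × 92.09 g/mol × 3.72 L ÷ 1000 = 105.856 g
spectinomycin: C1V1 = C2V2 → 112 µg/mL × 3720 mL ÷ 9170 µg/mL = 45.435 mL
chloramphenicol: V = C2·V2/C1 = 31.5 µg/mL × 3720 mL ÷ 35000 µg/mL = 3.348 mL
glucose: 0.645 g per 100 mL × 3720 mL ÷ 100 = 23.994 g
sodium bicarbonate: dilute stock: 25.9 mM × 3720 mL ÷ 1000 mM = 96.348 mL
trehalose: 2.72 g per 100 mL × 3720 mL ÷ 100 = 101.184 g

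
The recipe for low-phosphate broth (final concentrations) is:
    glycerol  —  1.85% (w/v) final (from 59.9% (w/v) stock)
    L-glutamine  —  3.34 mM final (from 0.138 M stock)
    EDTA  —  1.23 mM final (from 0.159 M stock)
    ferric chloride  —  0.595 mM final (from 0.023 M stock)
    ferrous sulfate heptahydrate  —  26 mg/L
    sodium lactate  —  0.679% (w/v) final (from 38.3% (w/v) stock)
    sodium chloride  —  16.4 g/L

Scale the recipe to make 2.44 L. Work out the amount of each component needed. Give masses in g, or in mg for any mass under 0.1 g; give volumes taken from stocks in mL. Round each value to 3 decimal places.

Working volume: 2.44 L.
glycerol: dilute stock: 1.85% ÷ 59.9% × 2440 mL = 75.359 mL
L-glutamine: dilute stock: 3.34 mM × 2440 mL ÷ 138 mM = 59.055 mL
EDTA: dilute stock: 1.23 mM × 2440 mL ÷ 159 mM = 18.875 mL
ferric chloride: V = C2·V2/C1 = 0.595 mM × 2440 mL ÷ 23 mM = 63.122 mL
ferrous sulfate heptahydrate: 26 mg/L × 2.44 L = 63.440 mg
sodium lactate: V = C2·V2/C1 = 0.679% ÷ 38.3% × 2440 mL = 43.257 mL
sodium chloride: 16.4 g/L × 2.44 L = 40.016 g

glycerol 75.359 mL; L-glutamine 59.055 mL; EDTA 18.875 mL; ferric chloride 63.122 mL; ferrous sulfate heptahydrate 63.440 mg; sodium lactate 43.257 mL; sodium chloride 40.016 g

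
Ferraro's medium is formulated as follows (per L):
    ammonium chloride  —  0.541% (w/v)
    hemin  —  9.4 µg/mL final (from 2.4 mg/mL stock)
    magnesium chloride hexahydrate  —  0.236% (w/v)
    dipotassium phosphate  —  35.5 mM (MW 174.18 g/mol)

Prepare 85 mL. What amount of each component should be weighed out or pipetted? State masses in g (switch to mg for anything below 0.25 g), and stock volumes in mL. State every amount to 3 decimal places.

ammonium chloride 0.460 g; hemin 0.333 mL; magnesium chloride hexahydrate 200.600 mg; dipotassium phosphate 0.526 g

Working volume: 85 mL = 0.085 L.
ammonium chloride: 0.541% w/v = 5.41 g/L → 5.41 × 0.085 L = 0.460 g
hemin: V = C2·V2/C1 = 9.4 µg/mL × 85 mL ÷ 2400 µg/mL = 0.333 mL
magnesium chloride hexahydrate: 0.236% w/v = 2.36 g/L → 2.36 × 0.085 L = 0.2006 g = 200.600 mg
dipotassium phosphate: 35.5 mmol/L × 174.18 g/mol × 0.085 L ÷ 1000 = 0.526 g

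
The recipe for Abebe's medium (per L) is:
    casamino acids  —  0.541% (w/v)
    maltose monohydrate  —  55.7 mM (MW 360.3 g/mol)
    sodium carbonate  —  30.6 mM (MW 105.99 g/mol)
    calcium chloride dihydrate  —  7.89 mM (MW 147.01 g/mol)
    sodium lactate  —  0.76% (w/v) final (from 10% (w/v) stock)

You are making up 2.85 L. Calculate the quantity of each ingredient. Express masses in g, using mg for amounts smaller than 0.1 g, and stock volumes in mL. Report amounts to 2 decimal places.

Working volume: 2.85 L.
casamino acids: 0.541 g per 100 mL × 2850 mL ÷ 100 = 15.42 g
maltose monohydrate: 55.7 mmol/L × 360.3 g/mol × 2.85 L ÷ 1000 = 57.20 g
sodium carbonate: 30.6 mmol/L × 105.99 g/mol × 2.85 L ÷ 1000 = 9.24 g
calcium chloride dihydrate: 7.89 mmol/L × 147.01 g/mol × 2.85 L ÷ 1000 = 3.31 g
sodium lactate: V = C2·V2/C1 = 0.76% ÷ 10% × 2850 mL = 216.60 mL

casamino acids 15.42 g; maltose monohydrate 57.20 g; sodium carbonate 9.24 g; calcium chloride dihydrate 3.31 g; sodium lactate 216.60 mL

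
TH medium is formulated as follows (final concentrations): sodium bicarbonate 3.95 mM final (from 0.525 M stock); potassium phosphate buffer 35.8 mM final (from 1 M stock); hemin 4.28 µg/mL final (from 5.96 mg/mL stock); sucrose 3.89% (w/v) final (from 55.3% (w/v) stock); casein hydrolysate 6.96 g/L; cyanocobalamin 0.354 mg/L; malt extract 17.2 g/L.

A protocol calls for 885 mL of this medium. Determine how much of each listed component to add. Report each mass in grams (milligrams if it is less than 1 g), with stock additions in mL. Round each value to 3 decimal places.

Target volume = 885 mL = 0.885 L.
sodium bicarbonate: dilute stock: 3.95 mM × 885 mL ÷ 525 mM = 6.659 mL
potassium phosphate buffer: dilute stock: 35.8 mM × 885 mL ÷ 1000 mM = 31.683 mL
hemin: C1V1 = C2V2 → 4.28 µg/mL × 885 mL ÷ 5960 µg/mL = 0.636 mL
sucrose: V = C2·V2/C1 = 3.89% ÷ 55.3% × 885 mL = 62.254 mL
casein hydrolysate: 6.96 g/L × 0.885 L = 6.160 g
cyanocobalamin: 0.354 mg/L × 0.885 L = 0.313 mg
malt extract: 17.2 g/L × 0.885 L = 15.222 g

sodium bicarbonate 6.659 mL; potassium phosphate buffer 31.683 mL; hemin 0.636 mL; sucrose 62.254 mL; casein hydrolysate 6.160 g; cyanocobalamin 0.313 mg; malt extract 15.222 g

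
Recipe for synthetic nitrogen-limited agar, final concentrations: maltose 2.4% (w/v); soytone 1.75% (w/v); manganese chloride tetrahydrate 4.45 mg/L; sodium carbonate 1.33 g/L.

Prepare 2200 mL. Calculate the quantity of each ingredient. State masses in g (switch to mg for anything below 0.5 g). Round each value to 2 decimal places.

Target volume = 2200 mL = 2.2 L.
maltose: 2.4% w/v = 24 g/L → 24 × 2.2 L = 52.80 g
soytone: 1.75 g per 100 mL × 2200 mL ÷ 100 = 38.50 g
manganese chloride tetrahydrate: 4.45 mg/L × 2.2 L = 9.79 mg
sodium carbonate: 1.33 g/L × 2.2 L = 2.93 g

maltose 52.80 g; soytone 38.50 g; manganese chloride tetrahydrate 9.79 mg; sodium carbonate 2.93 g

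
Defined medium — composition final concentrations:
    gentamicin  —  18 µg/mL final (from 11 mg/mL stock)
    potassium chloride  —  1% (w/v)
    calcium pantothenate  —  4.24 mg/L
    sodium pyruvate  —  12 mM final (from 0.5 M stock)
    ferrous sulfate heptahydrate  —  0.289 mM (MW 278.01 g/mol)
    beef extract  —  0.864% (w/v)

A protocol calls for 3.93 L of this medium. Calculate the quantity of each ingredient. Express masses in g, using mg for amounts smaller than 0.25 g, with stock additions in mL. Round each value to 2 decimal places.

Scale factor relative to 1 L: 3.93.
gentamicin: V = C2·V2/C1 = 18 µg/mL × 3930 mL ÷ 11000 µg/mL = 6.43 mL
potassium chloride: 1 g per 100 mL × 3930 mL ÷ 100 = 39.30 g
calcium pantothenate: 4.24 mg/L × 3.93 L = 16.66 mg
sodium pyruvate: V = C2·V2/C1 = 12 mM × 3930 mL ÷ 500 mM = 94.32 mL
ferrous sulfate heptahydrate: 0.289 mmol/L × 278.01 g/mol × 3.93 L ÷ 1000 = 0.32 g
beef extract: 0.864 g per 100 mL × 3930 mL ÷ 100 = 33.96 g

gentamicin 6.43 mL; potassium chloride 39.30 g; calcium pantothenate 16.66 mg; sodium pyruvate 94.32 mL; ferrous sulfate heptahydrate 0.32 g; beef extract 33.96 g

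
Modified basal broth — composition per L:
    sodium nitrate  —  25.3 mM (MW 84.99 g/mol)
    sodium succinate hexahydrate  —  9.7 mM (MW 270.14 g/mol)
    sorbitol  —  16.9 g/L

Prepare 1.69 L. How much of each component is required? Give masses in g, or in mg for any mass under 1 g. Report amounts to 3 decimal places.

Scale factor relative to 1 L: 1.69.
sodium nitrate: 25.3 mmol/L × 84.99 g/mol × 1.69 L ÷ 1000 = 3.634 g
sodium succinate hexahydrate: 9.7 mmol/L × 270.14 g/mol × 1.69 L ÷ 1000 = 4.428 g
sorbitol: 16.9 g/L × 1.69 L = 28.561 g

sodium nitrate 3.634 g; sodium succinate hexahydrate 4.428 g; sorbitol 28.561 g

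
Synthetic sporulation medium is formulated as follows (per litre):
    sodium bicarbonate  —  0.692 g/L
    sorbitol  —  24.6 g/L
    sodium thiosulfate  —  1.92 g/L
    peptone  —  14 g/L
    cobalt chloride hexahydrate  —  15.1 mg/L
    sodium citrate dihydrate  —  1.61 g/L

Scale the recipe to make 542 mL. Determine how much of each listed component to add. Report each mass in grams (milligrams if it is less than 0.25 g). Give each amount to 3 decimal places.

Scale factor relative to 1 L: 0.542.
sodium bicarbonate: 0.692 g/L × 0.542 L = 0.375 g
sorbitol: 24.6 g/L × 0.542 L = 13.333 g
sodium thiosulfate: 1.92 g/L × 0.542 L = 1.041 g
peptone: 14 g/L × 0.542 L = 7.588 g
cobalt chloride hexahydrate: 15.1 mg/L × 0.542 L = 8.184 mg
sodium citrate dihydrate: 1.61 g/L × 0.542 L = 0.873 g

sodium bicarbonate 0.375 g; sorbitol 13.333 g; sodium thiosulfate 1.041 g; peptone 7.588 g; cobalt chloride hexahydrate 8.184 mg; sodium citrate dihydrate 0.873 g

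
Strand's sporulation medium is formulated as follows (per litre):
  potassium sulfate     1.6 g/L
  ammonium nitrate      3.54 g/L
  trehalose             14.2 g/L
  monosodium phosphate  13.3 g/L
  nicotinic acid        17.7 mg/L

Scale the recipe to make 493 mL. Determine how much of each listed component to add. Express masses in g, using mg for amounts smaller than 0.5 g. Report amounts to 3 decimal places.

potassium sulfate 0.789 g; ammonium nitrate 1.745 g; trehalose 7.001 g; monosodium phosphate 6.557 g; nicotinic acid 8.726 mg

Scale factor relative to 1 L: 0.493.
potassium sulfate: 1.6 g/L × 0.493 L = 0.789 g
ammonium nitrate: 3.54 g/L × 0.493 L = 1.745 g
trehalose: 14.2 g/L × 0.493 L = 7.001 g
monosodium phosphate: 13.3 g/L × 0.493 L = 6.557 g
nicotinic acid: 17.7 mg/L × 0.493 L = 8.726 mg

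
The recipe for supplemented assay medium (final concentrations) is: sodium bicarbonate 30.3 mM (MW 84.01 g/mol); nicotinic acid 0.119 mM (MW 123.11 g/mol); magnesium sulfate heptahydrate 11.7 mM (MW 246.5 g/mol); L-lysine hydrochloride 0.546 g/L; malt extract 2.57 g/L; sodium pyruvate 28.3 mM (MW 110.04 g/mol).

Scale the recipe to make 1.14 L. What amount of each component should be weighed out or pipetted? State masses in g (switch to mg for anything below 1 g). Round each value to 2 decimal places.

Working volume: 1.14 L.
sodium bicarbonate: 30.3 mmol/L × 84.01 g/mol × 1.14 L ÷ 1000 = 2.90 g
nicotinic acid: 0.119 mmol/L × 123.11 mg/mmol × 1.14 L = 16.70 mg
magnesium sulfate heptahydrate: 11.7 mmol/L × 246.5 g/mol × 1.14 L ÷ 1000 = 3.29 g
L-lysine hydrochloride: 0.546 g/L × 1.14 L = 0.62244 g = 622.44 mg
malt extract: 2.57 g/L × 1.14 L = 2.93 g
sodium pyruvate: 28.3 mmol/L × 110.04 g/mol × 1.14 L ÷ 1000 = 3.55 g

sodium bicarbonate 2.90 g; nicotinic acid 16.70 mg; magnesium sulfate heptahydrate 3.29 g; L-lysine hydrochloride 622.44 mg; malt extract 2.93 g; sodium pyruvate 3.55 g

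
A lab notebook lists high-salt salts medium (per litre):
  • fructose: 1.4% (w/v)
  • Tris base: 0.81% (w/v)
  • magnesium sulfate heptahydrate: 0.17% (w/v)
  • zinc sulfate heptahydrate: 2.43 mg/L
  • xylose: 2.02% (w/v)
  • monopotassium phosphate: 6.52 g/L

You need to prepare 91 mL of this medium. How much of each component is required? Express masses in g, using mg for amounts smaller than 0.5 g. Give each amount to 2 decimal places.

Target volume = 91 mL = 0.091 L.
fructose: 1.4 g per 100 mL × 91 mL ÷ 100 = 1.27 g
Tris base: 0.81% w/v = 8.1 g/L → 8.1 × 0.091 L = 0.74 g
magnesium sulfate heptahydrate: 0.17% w/v = 1.7 g/L → 1.7 × 0.091 L = 0.1547 g = 154.70 mg
zinc sulfate heptahydrate: 2.43 mg/L × 0.091 L = 0.22 mg
xylose: 2.02 g per 100 mL × 91 mL ÷ 100 = 1.84 g
monopotassium phosphate: 6.52 g/L × 0.091 L = 0.59 g

fructose 1.27 g; Tris base 0.74 g; magnesium sulfate heptahydrate 154.70 mg; zinc sulfate heptahydrate 0.22 mg; xylose 1.84 g; monopotassium phosphate 0.59 g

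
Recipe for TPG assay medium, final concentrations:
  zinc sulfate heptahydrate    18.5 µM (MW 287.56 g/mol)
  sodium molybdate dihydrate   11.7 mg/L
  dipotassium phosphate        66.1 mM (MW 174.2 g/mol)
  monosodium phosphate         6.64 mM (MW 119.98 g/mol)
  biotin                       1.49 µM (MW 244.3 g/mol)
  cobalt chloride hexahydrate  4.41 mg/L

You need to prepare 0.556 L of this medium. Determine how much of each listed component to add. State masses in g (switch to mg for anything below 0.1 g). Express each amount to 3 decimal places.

zinc sulfate heptahydrate 2.958 mg; sodium molybdate dihydrate 6.505 mg; dipotassium phosphate 6.402 g; monosodium phosphate 0.443 g; biotin 0.202 mg; cobalt chloride hexahydrate 2.452 mg

Scale factor relative to 1 L: 0.556.
zinc sulfate heptahydrate: 18.5 µmol/L × 287.56 g/mol × 0.556 L ÷ 1000 = 2.958 mg
sodium molybdate dihydrate: 11.7 mg/L × 0.556 L = 6.505 mg
dipotassium phosphate: 66.1 mmol/L × 174.2 g/mol × 0.556 L ÷ 1000 = 6.402 g
monosodium phosphate: 6.64 mmol/L × 119.98 g/mol × 0.556 L ÷ 1000 = 0.443 g
biotin: 1.49 µmol/L × 244.3 g/mol × 0.556 L ÷ 1000 = 0.202 mg
cobalt chloride hexahydrate: 4.41 mg/L × 0.556 L = 2.452 mg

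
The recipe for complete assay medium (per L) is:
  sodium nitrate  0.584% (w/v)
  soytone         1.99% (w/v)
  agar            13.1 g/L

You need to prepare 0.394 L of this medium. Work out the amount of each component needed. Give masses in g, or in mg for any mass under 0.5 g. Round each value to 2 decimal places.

Working volume: 0.394 L.
sodium nitrate: 0.584 g per 100 mL × 394 mL ÷ 100 = 2.30 g
soytone: 1.99% w/v = 19.9 g/L → 19.9 × 0.394 L = 7.84 g
agar: 13.1 g/L × 0.394 L = 5.16 g

sodium nitrate 2.30 g; soytone 7.84 g; agar 5.16 g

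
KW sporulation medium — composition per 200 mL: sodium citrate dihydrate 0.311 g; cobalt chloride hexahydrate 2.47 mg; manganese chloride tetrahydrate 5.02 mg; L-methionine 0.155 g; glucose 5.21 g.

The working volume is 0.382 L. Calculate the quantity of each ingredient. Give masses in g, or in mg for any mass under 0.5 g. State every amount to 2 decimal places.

sodium citrate dihydrate 0.59 g; cobalt chloride hexahydrate 4.72 mg; manganese chloride tetrahydrate 9.59 mg; L-methionine 296.05 mg; glucose 9.95 g

Ratio of target to recipe volume: 382 / 200 = 1.91.
sodium citrate dihydrate: 0.311 g × (382 mL / 200 mL) = 0.59 g
cobalt chloride hexahydrate: 2.47 mg × (382 mL / 200 mL) = 4.72 mg
manganese chloride tetrahydrate: 5.02 mg × (382 mL / 200 mL) = 9.59 mg
L-methionine: 0.155 g × (382 mL / 200 mL) = 0.29605 g = 296.05 mg
glucose: 5.21 g × (382 mL / 200 mL) = 9.95 g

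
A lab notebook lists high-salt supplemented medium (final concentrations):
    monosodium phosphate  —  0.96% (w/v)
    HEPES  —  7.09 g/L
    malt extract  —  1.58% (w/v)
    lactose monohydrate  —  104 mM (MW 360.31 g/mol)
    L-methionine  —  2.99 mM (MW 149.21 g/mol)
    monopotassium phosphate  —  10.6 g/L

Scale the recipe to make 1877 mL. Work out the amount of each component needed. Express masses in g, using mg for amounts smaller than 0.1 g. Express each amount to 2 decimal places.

Scale factor relative to 1 L: 1.877.
monosodium phosphate: 0.96 g per 100 mL × 1877 mL ÷ 100 = 18.02 g
HEPES: 7.09 g/L × 1.877 L = 13.31 g
malt extract: 1.58% w/v = 15.8 g/L → 15.8 × 1.877 L = 29.66 g
lactose monohydrate: 104 mmol/L × 360.31 g/mol × 1.877 L ÷ 1000 = 70.34 g
L-methionine: 2.99 mmol/L × 149.21 g/mol × 1.877 L ÷ 1000 = 0.84 g
monopotassium phosphate: 10.6 g/L × 1.877 L = 19.90 g

monosodium phosphate 18.02 g; HEPES 13.31 g; malt extract 29.66 g; lactose monohydrate 70.34 g; L-methionine 0.84 g; monopotassium phosphate 19.90 g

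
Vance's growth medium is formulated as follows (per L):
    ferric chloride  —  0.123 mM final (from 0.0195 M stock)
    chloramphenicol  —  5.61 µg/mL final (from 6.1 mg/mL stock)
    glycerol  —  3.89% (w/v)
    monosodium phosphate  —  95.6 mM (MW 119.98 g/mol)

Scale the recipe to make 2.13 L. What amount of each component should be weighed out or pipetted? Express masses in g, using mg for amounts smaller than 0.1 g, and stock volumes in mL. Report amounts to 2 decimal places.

ferric chloride 13.44 mL; chloramphenicol 1.96 mL; glycerol 82.86 g; monosodium phosphate 24.43 g

Scale factor relative to 1 L: 2.13.
ferric chloride: dilute stock: 0.123 mM × 2130 mL ÷ 19.5 mM = 13.44 mL
chloramphenicol: C1V1 = C2V2 → 5.61 µg/mL × 2130 mL ÷ 6100 µg/mL = 1.96 mL
glycerol: 3.89 g per 100 mL × 2130 mL ÷ 100 = 82.86 g
monosodium phosphate: 95.6 mmol/L × 119.98 g/mol × 2.13 L ÷ 1000 = 24.43 g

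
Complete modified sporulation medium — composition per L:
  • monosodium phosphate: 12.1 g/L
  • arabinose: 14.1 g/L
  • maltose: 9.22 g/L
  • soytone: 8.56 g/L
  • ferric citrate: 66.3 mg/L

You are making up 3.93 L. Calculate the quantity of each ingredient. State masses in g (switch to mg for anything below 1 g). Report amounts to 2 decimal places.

Scale factor relative to 1 L: 3.93.
monosodium phosphate: 12.1 g/L × 3.93 L = 47.55 g
arabinose: 14.1 g/L × 3.93 L = 55.41 g
maltose: 9.22 g/L × 3.93 L = 36.23 g
soytone: 8.56 g/L × 3.93 L = 33.64 g
ferric citrate: 66.3 mg/L × 3.93 L = 260.56 mg

monosodium phosphate 47.55 g; arabinose 55.41 g; maltose 36.23 g; soytone 33.64 g; ferric citrate 260.56 mg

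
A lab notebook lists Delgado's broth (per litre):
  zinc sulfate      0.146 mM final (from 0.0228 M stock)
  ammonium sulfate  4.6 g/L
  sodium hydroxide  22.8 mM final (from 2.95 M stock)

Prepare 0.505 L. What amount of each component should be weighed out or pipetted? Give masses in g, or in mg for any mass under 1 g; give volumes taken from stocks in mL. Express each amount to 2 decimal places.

zinc sulfate 3.23 mL; ammonium sulfate 2.32 g; sodium hydroxide 3.90 mL

Working volume: 0.505 L.
zinc sulfate: V = C2·V2/C1 = 0.146 mM × 505 mL ÷ 22.8 mM = 3.23 mL
ammonium sulfate: 4.6 g/L × 0.505 L = 2.32 g
sodium hydroxide: dilute stock: 22.8 mM × 505 mL ÷ 2950 mM = 3.90 mL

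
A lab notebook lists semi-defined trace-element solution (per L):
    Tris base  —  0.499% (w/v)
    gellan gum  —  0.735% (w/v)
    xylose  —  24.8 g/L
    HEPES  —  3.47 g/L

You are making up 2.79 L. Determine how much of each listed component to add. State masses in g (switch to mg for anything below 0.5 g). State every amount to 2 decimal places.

Working volume: 2.79 L.
Tris base: 0.499 g per 100 mL × 2790 mL ÷ 100 = 13.92 g
gellan gum: 0.735% w/v = 7.35 g/L → 7.35 × 2.79 L = 20.51 g
xylose: 24.8 g/L × 2.79 L = 69.19 g
HEPES: 3.47 g/L × 2.79 L = 9.68 g

Tris base 13.92 g; gellan gum 20.51 g; xylose 69.19 g; HEPES 9.68 g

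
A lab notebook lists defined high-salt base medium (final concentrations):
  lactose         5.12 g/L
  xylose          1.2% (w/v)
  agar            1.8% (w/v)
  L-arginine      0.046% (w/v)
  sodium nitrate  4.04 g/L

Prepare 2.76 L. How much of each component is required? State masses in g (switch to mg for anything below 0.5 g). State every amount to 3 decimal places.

Working volume: 2.76 L.
lactose: 5.12 g/L × 2.76 L = 14.131 g
xylose: 1.2 g per 100 mL × 2760 mL ÷ 100 = 33.120 g
agar: 1.8 g per 100 mL × 2760 mL ÷ 100 = 49.680 g
L-arginine: 0.046% w/v = 0.46 g/L → 0.46 × 2.76 L = 1.270 g
sodium nitrate: 4.04 g/L × 2.76 L = 11.150 g

lactose 14.131 g; xylose 33.120 g; agar 49.680 g; L-arginine 1.270 g; sodium nitrate 11.150 g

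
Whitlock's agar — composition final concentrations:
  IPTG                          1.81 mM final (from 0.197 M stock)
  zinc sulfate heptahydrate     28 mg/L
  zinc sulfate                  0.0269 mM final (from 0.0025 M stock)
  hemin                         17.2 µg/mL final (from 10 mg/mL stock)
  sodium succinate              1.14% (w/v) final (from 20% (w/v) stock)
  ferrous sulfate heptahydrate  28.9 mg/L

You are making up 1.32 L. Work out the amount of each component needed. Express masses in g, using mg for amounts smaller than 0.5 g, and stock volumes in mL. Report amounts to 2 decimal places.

IPTG 12.13 mL; zinc sulfate heptahydrate 36.96 mg; zinc sulfate 14.20 mL; hemin 2.27 mL; sodium succinate 75.24 mL; ferrous sulfate heptahydrate 38.15 mg

Scale factor relative to 1 L: 1.32.
IPTG: V = C2·V2/C1 = 1.81 mM × 1320 mL ÷ 197 mM = 12.13 mL
zinc sulfate heptahydrate: 28 mg/L × 1.32 L = 36.96 mg
zinc sulfate: dilute stock: 0.0269 mM × 1320 mL ÷ 2.5 mM = 14.20 mL
hemin: V = C2·V2/C1 = 17.2 µg/mL × 1320 mL ÷ 10000 µg/mL = 2.27 mL
sodium succinate: C1V1 = C2V2 → 1.14% ÷ 20% × 1320 mL = 75.24 mL
ferrous sulfate heptahydrate: 28.9 mg/L × 1.32 L = 38.15 mg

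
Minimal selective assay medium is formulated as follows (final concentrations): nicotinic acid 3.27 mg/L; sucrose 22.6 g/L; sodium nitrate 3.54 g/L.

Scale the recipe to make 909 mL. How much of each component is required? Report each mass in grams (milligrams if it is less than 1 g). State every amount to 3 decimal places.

Target volume = 909 mL = 0.909 L.
nicotinic acid: 3.27 mg/L × 0.909 L = 2.972 mg
sucrose: 22.6 g/L × 0.909 L = 20.543 g
sodium nitrate: 3.54 g/L × 0.909 L = 3.218 g

nicotinic acid 2.972 mg; sucrose 20.543 g; sodium nitrate 3.218 g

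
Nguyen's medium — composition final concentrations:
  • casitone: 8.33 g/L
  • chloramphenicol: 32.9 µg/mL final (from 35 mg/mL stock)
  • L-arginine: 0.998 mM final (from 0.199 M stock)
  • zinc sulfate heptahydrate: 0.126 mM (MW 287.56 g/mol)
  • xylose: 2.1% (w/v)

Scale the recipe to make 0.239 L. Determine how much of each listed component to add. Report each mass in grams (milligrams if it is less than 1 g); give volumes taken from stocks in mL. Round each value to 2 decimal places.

Scale factor relative to 1 L: 0.239.
casitone: 8.33 g/L × 0.239 L = 1.99 g
chloramphenicol: C1V1 = C2V2 → 32.9 µg/mL × 239 mL ÷ 35000 µg/mL = 0.22 mL
L-arginine: dilute stock: 0.998 mM × 239 mL ÷ 199 mM = 1.20 mL
zinc sulfate heptahydrate: 0.126 mmol/L × 287.56 mg/mmol × 0.239 L = 8.66 mg
xylose: 2.1 g per 100 mL × 239 mL ÷ 100 = 5.02 g

casitone 1.99 g; chloramphenicol 0.22 mL; L-arginine 1.20 mL; zinc sulfate heptahydrate 8.66 mg; xylose 5.02 g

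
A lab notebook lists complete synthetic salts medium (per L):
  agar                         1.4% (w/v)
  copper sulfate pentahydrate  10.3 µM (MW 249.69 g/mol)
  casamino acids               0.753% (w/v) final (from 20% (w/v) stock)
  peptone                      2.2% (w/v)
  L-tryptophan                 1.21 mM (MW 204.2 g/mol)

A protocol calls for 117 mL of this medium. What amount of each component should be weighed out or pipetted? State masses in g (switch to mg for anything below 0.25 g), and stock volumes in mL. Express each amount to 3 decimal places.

agar 1.638 g; copper sulfate pentahydrate 0.301 mg; casamino acids 4.405 mL; peptone 2.574 g; L-tryptophan 28.909 mg

Working volume: 117 mL = 0.117 L.
agar: 1.4 g per 100 mL × 117 mL ÷ 100 = 1.638 g
copper sulfate pentahydrate: 10.3 µmol/L × 249.69 g/mol × 0.117 L ÷ 1000 = 0.301 mg
casamino acids: dilute stock: 0.753% ÷ 20% × 117 mL = 4.405 mL
peptone: 2.2% w/v = 22 g/L → 22 × 0.117 L = 2.574 g
L-tryptophan: 1.21 mmol/L × 204.2 mg/mmol × 0.117 L = 28.909 mg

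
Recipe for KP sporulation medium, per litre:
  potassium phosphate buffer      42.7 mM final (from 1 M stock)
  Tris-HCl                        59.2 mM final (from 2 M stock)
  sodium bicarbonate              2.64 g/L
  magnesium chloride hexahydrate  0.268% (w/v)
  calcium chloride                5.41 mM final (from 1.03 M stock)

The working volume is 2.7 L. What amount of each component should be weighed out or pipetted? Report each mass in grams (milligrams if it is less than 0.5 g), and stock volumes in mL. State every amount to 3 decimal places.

Working volume: 2.7 L.
potassium phosphate buffer: dilute stock: 42.7 mM × 2700 mL ÷ 1000 mM = 115.290 mL
Tris-HCl: V = C2·V2/C1 = 59.2 mM × 2700 mL ÷ 2000 mM = 79.920 mL
sodium bicarbonate: 2.64 g/L × 2.7 L = 7.128 g
magnesium chloride hexahydrate: 0.268 g per 100 mL × 2700 mL ÷ 100 = 7.236 g
calcium chloride: V = C2·V2/C1 = 5.41 mM × 2700 mL ÷ 1030 mM = 14.182 mL

potassium phosphate buffer 115.290 mL; Tris-HCl 79.920 mL; sodium bicarbonate 7.128 g; magnesium chloride hexahydrate 7.236 g; calcium chloride 14.182 mL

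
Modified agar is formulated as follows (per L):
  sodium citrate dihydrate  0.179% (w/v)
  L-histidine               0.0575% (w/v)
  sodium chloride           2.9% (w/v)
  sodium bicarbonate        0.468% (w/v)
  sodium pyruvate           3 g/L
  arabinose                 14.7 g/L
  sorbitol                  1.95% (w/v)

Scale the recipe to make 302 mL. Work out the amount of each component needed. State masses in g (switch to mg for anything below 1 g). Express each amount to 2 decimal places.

Target volume = 302 mL = 0.302 L.
sodium citrate dihydrate: 0.179 g per 100 mL × 302 mL ÷ 100 = 0.54058 g = 540.58 mg
L-histidine: 0.0575% w/v = 0.575 g/L → 0.575 × 0.302 L = 0.17365 g = 173.65 mg
sodium chloride: 2.9 g per 100 mL × 302 mL ÷ 100 = 8.76 g
sodium bicarbonate: 0.468% w/v = 4.68 g/L → 4.68 × 0.302 L = 1.41 g
sodium pyruvate: 3 g/L × 0.302 L = 0.906 g = 906.00 mg
arabinose: 14.7 g/L × 0.302 L = 4.44 g
sorbitol: 1.95 g per 100 mL × 302 mL ÷ 100 = 5.89 g

sodium citrate dihydrate 540.58 mg; L-histidine 173.65 mg; sodium chloride 8.76 g; sodium bicarbonate 1.41 g; sodium pyruvate 906.00 mg; arabinose 4.44 g; sorbitol 5.89 g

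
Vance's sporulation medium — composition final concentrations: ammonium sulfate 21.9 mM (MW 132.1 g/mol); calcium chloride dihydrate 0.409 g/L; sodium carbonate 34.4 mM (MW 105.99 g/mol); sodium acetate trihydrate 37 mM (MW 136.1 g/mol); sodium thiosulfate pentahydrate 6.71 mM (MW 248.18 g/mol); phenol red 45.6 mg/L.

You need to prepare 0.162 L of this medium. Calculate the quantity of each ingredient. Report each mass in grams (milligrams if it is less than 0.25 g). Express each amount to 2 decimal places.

ammonium sulfate 0.47 g; calcium chloride dihydrate 66.26 mg; sodium carbonate 0.59 g; sodium acetate trihydrate 0.82 g; sodium thiosulfate pentahydrate 0.27 g; phenol red 7.39 mg

Working volume: 0.162 L.
ammonium sulfate: 21.9 mmol/L × 132.1 g/mol × 0.162 L ÷ 1000 = 0.47 g
calcium chloride dihydrate: 0.409 g/L × 0.162 L = 0.066258 g = 66.26 mg
sodium carbonate: 34.4 mmol/L × 105.99 g/mol × 0.162 L ÷ 1000 = 0.59 g
sodium acetate trihydrate: 37 mmol/L × 136.1 g/mol × 0.162 L ÷ 1000 = 0.82 g
sodium thiosulfate pentahydrate: 6.71 mmol/L × 248.18 g/mol × 0.162 L ÷ 1000 = 0.27 g
phenol red: 45.6 mg/L × 0.162 L = 7.39 mg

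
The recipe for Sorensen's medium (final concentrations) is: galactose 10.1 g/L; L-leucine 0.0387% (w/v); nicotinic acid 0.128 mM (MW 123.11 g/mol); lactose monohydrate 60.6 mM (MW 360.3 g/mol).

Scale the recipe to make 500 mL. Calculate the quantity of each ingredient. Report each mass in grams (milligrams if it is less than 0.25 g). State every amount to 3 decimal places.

Target volume = 500 mL = 0.5 L.
galactose: 10.1 g/L × 0.5 L = 5.050 g
L-leucine: 0.0387% w/v = 0.387 g/L → 0.387 × 0.5 L = 0.1935 g = 193.500 mg
nicotinic acid: 0.128 mmol/L × 123.11 mg/mmol × 0.5 L = 7.879 mg
lactose monohydrate: 60.6 mmol/L × 360.3 g/mol × 0.5 L ÷ 1000 = 10.917 g

galactose 5.050 g; L-leucine 193.500 mg; nicotinic acid 7.879 mg; lactose monohydrate 10.917 g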